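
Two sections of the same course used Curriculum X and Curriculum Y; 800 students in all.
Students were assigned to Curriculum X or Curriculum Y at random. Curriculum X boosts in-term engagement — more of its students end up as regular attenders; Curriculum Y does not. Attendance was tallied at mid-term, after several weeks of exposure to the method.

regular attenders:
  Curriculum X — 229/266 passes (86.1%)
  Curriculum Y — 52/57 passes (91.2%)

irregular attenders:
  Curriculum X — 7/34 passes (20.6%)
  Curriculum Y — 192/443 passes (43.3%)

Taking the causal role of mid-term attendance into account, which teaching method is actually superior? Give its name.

The mid-term attendance-specific comparison favours Curriculum Y throughout, but the pooled figures favour Curriculum X. The question is whether to condition on mid-term attendance.
Because the teaching method influences mid-term attendance, mid-term attendance is a post-treatment mediator, not a confounder. Stratifying on it would bias the estimate; the causal effect is the crude pooled difference.
Pooled: Curriculum X 78.7% vs Curriculum Y 48.8%; Curriculum X is higher overall.

Curriculum X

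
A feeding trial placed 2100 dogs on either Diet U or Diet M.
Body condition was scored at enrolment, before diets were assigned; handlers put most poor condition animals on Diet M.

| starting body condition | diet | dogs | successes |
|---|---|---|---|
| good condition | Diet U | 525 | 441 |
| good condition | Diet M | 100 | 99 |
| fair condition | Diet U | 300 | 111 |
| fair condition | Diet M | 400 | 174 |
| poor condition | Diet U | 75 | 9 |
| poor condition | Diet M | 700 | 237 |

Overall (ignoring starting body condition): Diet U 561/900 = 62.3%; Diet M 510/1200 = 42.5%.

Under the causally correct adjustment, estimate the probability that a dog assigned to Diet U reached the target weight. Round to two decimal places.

0.42

Here starting body condition is a common cause — it drives both which diet a case falls under and the outcome. The crude comparison mixes populations; the stratum-specific rates are the causally relevant ones.
Standardising Diet U to the population starting body condition mix: 0.298·441/525 + 0.333·111/300 + 0.369·9/75 = 0.418.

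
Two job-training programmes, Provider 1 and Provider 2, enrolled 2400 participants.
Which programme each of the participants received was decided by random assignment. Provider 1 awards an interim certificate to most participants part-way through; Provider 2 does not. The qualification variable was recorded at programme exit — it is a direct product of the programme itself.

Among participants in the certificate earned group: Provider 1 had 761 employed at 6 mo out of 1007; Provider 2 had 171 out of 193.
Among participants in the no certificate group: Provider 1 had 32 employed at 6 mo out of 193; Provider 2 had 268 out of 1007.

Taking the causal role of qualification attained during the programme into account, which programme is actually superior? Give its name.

Qualification attained during the programme is downstream of the programme. One should not condition on a consequence of treatment, so the overall rates are the right comparison.
Pooled: Provider 1 66.1% vs Provider 2 36.6%; Provider 1 is higher overall.

Provider 1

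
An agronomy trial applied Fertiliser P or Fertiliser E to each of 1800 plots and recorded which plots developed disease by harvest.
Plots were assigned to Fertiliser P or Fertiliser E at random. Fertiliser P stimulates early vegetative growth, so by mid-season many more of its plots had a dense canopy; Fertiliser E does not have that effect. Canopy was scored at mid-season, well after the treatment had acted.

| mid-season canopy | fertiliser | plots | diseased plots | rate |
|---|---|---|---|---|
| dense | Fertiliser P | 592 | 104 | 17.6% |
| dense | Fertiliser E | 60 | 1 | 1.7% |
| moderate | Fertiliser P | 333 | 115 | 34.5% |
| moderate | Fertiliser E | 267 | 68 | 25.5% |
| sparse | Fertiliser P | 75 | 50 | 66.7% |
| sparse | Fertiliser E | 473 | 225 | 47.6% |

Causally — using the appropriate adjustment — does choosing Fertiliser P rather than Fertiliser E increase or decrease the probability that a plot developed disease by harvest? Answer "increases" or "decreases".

The mid-season canopy-specific comparison favours Fertiliser E throughout, but the pooled figures favour Fertiliser P. The question is whether to condition on mid-season canopy.
The distribution of mid-season canopy is itself part of what the fertiliser does — it is an intermediate outcome. Holding it fixed would remove that part of the effect; the total effect is the pooled difference.
Pooled: Fertiliser P 26.9% vs Fertiliser E 36.8%; Fertiliser P is lower overall.

decreases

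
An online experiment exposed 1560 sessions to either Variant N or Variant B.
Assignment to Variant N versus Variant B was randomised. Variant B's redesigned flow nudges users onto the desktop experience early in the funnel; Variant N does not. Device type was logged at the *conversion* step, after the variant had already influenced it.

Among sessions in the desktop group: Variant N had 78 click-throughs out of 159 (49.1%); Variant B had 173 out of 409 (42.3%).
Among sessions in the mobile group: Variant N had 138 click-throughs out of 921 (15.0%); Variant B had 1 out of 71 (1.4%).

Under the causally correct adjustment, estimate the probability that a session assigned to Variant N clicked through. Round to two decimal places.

0.20

The device type-specific comparison favours Variant N throughout, but the pooled figures favour Variant B. The question is whether to condition on device type.
Device type is recorded after the variant and is itself shifted by it — it sits on the causal path from variant to outcome. Conditioning on a mediator would strip out part of the effect we want; the pooled comparison gives the total causal effect.
So P(outcome | do(Variant N)) is just the pooled rate for Variant N: 216/1080 = 0.200.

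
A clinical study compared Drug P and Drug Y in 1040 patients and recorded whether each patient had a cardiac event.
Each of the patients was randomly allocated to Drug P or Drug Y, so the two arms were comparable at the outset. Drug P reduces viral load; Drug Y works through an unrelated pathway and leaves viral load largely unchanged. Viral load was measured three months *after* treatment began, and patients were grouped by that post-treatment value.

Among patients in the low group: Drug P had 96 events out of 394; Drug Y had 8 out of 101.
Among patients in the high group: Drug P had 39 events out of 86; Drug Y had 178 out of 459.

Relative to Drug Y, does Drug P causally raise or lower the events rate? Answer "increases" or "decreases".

decreases

Drug Y is lower inside every viral load stratum but Drug P is lower in aggregate. Whether to stratify depends on how viral load relates to the drug.
Viral load is downstream of the drug. One should not condition on a consequence of treatment, so the overall rates are the right comparison.
Pooled: Drug P 28.1% vs Drug Y 33.2%; Drug P is lower overall.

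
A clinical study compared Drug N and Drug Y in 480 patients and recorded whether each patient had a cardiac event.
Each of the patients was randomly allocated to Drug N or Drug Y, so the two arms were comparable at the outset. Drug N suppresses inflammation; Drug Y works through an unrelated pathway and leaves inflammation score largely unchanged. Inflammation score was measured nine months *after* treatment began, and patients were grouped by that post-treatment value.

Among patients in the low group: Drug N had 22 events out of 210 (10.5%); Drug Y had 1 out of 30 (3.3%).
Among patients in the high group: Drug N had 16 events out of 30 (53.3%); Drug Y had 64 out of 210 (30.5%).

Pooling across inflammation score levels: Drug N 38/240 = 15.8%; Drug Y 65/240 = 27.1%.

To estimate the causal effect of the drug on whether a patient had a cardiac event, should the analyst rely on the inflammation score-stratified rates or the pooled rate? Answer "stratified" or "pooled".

The inflammation score-specific comparison favours Drug Y throughout, but the pooled figures favour Drug N. The question is whether to condition on inflammation score.
Inflammation score is downstream of the drug. One should not condition on a consequence of treatment, so the overall rates are the right comparison.
Pooled: Drug N 15.8% vs Drug Y 27.1%; Drug N is lower overall.

pooled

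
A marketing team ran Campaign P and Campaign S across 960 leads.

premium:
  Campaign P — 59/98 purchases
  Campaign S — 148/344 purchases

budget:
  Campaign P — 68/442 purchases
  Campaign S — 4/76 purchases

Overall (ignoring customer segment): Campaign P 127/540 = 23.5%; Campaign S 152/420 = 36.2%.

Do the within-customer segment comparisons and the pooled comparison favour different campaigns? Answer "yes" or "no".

yes

Within each customer segment level (premium 60.2% vs 43.0%; budget 15.4% vs 5.3%), Campaign P has the higher rate every time. Pooled: 23.5% vs 36.2% — Campaign S has the higher rate overall. The two comparisons disagree.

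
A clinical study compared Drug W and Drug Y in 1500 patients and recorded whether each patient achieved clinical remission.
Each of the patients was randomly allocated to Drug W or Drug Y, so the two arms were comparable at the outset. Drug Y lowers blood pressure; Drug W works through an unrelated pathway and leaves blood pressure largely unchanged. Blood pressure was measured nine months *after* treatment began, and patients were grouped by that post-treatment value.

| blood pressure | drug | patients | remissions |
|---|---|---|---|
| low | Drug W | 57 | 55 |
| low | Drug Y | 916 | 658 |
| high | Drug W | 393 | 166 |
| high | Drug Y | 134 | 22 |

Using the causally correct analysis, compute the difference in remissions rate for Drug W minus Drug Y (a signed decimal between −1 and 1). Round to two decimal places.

-0.16

Stratifying would compare drugs among patients the drugs themselves sorted into blood pressure groups — a form of selection on an intermediate. The unconditioned pooled rates give the total causal effect.
The causal difference is the pooled difference: 0.491 − 0.648 = -0.157.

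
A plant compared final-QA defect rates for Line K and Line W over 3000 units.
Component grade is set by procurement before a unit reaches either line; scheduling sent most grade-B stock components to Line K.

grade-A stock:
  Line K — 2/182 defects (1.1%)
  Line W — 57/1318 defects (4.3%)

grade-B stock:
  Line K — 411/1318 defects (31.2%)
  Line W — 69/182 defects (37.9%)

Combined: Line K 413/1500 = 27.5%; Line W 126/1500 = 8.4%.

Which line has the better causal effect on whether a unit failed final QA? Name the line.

Within every component grade level Line K has the lower rate, yet pooled Line W does — Simpson's reversal.
Here component grade is a common cause — it drives both which line a case falls under and the outcome. The crude comparison mixes populations; the stratum-specific rates are the causally relevant ones.
Within each level — grade-A stock: 1.1% vs 4.3%; grade-B stock: 31.2% vs 37.9% — Line K is lower every time.

Line K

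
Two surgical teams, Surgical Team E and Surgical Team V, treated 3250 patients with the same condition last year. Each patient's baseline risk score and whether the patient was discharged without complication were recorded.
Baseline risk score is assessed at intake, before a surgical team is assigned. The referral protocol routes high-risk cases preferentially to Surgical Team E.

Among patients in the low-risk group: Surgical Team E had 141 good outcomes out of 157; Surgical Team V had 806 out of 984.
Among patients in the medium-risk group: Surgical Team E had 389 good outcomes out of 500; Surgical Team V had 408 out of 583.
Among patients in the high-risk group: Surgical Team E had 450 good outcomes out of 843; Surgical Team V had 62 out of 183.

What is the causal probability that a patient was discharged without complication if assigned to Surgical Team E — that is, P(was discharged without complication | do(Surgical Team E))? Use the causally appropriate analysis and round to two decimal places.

0.74

Here baseline risk score is a common cause — it drives both which surgical team a case falls under and the outcome. The crude comparison mixes populations; the stratum-specific rates are the causally relevant ones.
Standardising Surgical Team E to the population baseline risk score mix: 0.351·141/157 + 0.333·389/500 + 0.316·450/843 = 0.743.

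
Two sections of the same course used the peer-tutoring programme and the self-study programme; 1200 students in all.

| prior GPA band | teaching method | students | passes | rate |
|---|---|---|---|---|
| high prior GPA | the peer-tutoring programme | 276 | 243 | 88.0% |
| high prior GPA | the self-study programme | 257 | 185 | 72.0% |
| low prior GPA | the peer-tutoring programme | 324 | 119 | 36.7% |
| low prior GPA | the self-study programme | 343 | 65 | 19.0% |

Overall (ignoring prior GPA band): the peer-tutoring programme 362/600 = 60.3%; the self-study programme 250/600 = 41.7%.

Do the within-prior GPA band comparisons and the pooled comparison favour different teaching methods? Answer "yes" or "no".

Within each prior GPA band level (high prior GPA 88.0% vs 72.0%; low prior GPA 36.7% vs 19.0%), the peer-tutoring programme has the higher rate every time. Pooled: 60.3% vs 41.7% — the peer-tutoring programme has the higher rate overall. They agree.

no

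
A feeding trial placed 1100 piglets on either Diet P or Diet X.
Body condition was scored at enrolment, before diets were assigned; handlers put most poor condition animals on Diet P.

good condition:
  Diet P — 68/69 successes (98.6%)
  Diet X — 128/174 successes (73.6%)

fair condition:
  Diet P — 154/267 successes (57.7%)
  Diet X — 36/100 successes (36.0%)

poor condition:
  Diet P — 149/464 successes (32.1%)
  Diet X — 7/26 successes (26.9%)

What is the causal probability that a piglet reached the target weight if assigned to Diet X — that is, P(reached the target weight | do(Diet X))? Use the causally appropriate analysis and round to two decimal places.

0.40

Since starting body condition is a pre-existing factor (not a product of the diet) and it affects the outcome on its own, it is a confounder. The stratified rates, not the pooled rate, identify the causal effect.
Standardising Diet X to the population starting body condition mix: 0.221·128/174 + 0.334·36/100 + 0.445·7/26 = 0.403.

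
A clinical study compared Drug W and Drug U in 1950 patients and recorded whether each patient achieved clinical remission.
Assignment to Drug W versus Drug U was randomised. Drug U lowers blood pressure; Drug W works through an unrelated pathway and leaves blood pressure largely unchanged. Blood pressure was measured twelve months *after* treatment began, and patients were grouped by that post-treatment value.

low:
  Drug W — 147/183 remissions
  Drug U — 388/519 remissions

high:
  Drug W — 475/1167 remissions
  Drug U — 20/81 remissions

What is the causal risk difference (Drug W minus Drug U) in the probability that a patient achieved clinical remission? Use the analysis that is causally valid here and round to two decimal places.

Blood pressure is recorded after the drug and is itself shifted by it — it sits on the causal path from drug to outcome. Conditioning on a mediator would strip out part of the effect we want; the pooled comparison gives the total causal effect.
The causal difference is the pooled difference: 0.461 − 0.680 = -0.219.

-0.22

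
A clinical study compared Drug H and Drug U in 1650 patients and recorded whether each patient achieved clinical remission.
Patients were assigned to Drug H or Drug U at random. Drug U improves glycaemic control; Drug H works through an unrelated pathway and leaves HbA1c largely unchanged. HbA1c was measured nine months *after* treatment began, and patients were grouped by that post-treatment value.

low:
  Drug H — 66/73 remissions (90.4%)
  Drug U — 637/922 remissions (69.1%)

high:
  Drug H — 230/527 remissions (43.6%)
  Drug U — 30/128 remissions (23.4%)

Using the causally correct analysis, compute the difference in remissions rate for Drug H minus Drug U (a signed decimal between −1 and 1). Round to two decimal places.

-0.14

Because the drug influences HbA1c, HbA1c is a post-treatment mediator, not a confounder. Stratifying on it would bias the estimate; the causal effect is the crude pooled difference.
The causal difference is the pooled difference: 0.493 − 0.635 = -0.142.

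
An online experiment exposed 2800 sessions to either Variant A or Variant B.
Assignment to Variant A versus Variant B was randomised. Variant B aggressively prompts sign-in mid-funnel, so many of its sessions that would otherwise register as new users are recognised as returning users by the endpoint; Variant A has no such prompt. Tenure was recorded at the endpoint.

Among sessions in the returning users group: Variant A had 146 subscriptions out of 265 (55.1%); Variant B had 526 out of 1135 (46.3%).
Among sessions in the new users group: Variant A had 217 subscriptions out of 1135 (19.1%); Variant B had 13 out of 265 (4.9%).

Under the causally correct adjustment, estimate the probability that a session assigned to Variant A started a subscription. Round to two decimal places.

User tenure lies on the pathway variant → user tenure → outcome, so adjusting for it blocks the indirect effect. For the total causal effect of variant, use the unadjusted pooled rates.
So P(outcome | do(Variant A)) is just the pooled rate for Variant A: 363/1400 = 0.259.

0.26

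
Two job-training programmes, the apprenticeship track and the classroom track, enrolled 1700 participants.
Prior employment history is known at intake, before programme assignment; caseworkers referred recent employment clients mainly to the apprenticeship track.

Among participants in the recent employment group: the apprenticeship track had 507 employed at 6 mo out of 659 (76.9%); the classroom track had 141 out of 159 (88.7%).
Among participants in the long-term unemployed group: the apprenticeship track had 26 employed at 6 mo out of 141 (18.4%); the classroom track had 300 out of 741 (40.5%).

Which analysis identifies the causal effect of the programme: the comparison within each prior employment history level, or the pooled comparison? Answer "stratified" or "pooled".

the classroom track is higher inside every prior employment history stratum but the apprenticeship track is higher in aggregate. Whether to stratify depends on how prior employment history relates to the programme.
Prior employment history is set before the programme has any effect — it is not caused by the programme — and it independently drives the outcome. That makes it a confounder, so the causal comparison is within prior employment history levels.
Within each level — recent employment: 76.9% vs 88.7%; long-term unemployed: 18.4% vs 40.5% — the classroom track is higher every time.

stratified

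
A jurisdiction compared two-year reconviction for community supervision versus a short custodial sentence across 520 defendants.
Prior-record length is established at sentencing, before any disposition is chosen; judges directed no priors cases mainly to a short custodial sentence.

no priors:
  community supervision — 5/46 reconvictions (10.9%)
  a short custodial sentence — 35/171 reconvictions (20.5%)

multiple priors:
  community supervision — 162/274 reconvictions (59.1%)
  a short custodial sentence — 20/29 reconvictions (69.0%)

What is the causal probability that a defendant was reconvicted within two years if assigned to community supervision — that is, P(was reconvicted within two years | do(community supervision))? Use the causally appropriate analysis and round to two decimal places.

0.39

community supervision is lower inside every prior-record length stratum but a short custodial sentence is lower in aggregate. Whether to stratify depends on how prior-record length relates to the disposition.
Here prior-record length is a common cause — it drives both which disposition a case falls under and the outcome. The crude comparison mixes populations; the stratum-specific rates are the causally relevant ones.
Standardising community supervision to the population prior-record length mix: 0.417·5/46 + 0.583·162/274 = 0.390.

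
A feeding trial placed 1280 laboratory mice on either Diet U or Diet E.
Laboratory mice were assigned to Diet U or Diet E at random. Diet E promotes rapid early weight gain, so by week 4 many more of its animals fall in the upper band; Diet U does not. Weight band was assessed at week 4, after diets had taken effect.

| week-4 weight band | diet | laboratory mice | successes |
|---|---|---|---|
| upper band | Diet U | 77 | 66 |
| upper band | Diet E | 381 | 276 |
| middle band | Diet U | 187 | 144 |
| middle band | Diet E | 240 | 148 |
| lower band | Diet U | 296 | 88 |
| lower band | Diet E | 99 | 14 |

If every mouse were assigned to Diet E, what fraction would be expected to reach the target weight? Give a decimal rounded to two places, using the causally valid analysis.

0.61

Within every week-4 weight band level Diet U has the higher rate, yet pooled Diet E does — Simpson's reversal.
Week-4 weight band here is a post-treatment variable shaped by the diet; conditioning on it would introduce bias rather than remove it. The overall comparison is the causal one.
So P(outcome | do(Diet E)) is just the pooled rate for Diet E: 438/720 = 0.608.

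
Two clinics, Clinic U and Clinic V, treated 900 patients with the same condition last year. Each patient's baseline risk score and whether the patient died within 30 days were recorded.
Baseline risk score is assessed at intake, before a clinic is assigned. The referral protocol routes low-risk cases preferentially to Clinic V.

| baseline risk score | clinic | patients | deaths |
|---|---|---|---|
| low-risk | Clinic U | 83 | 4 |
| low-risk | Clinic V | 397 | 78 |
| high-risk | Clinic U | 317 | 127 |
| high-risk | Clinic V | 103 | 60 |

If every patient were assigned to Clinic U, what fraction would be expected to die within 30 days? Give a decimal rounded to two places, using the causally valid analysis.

0.21

Clinic U is lower inside every baseline risk score stratum but Clinic V is lower in aggregate. Whether to stratify depends on how baseline risk score relates to the clinic.
Baseline risk score satisfies the back-door criterion: it is not a descendant of the clinic, and it blocks the spurious path from clinic to outcome. Adjusting for it (i.e., using the within-baseline risk score rates) gives the causal effect.
Standardising Clinic U to the population baseline risk score mix: 0.533·4/83 + 0.467·127/317 = 0.213.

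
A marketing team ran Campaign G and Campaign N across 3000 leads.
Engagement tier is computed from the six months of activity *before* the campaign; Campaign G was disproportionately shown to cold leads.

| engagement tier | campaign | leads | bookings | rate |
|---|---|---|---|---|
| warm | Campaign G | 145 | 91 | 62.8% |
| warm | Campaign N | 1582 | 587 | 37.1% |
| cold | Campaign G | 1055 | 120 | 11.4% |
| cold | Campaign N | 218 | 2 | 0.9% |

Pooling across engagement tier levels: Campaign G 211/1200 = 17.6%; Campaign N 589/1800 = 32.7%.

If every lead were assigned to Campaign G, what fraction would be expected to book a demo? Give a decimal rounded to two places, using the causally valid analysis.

0.41

Engagement tier differs across campaigns for reasons unrelated to any effect of the campaign itself, and it separately predicts the outcome — a classic confounder. We must compare within engagement tier levels.
Standardising Campaign G to the population engagement tier mix: 0.576·91/145 + 0.424·120/1055 = 0.410.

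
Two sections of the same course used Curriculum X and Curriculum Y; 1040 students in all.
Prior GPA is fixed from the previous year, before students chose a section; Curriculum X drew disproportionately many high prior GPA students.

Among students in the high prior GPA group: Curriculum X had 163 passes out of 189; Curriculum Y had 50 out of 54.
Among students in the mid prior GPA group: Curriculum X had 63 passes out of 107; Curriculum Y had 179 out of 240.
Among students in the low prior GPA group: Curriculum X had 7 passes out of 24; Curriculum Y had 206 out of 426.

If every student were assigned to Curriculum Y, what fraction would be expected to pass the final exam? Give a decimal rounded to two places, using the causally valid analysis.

0.67

The stratified and pooled comparisons disagree (Curriculum Y wins within each prior GPA band; Curriculum X wins overall), so the answer turns on the causal role of prior GPA band.
Prior GPA band is set before the teaching method has any effect — it is not caused by the teaching method — and it independently drives the outcome. That makes it a confounder, so the causal comparison is within prior GPA band levels.
Standardising Curriculum Y to the population prior GPA band mix: 0.234·50/54 + 0.334·179/240 + 0.433·206/426 = 0.674.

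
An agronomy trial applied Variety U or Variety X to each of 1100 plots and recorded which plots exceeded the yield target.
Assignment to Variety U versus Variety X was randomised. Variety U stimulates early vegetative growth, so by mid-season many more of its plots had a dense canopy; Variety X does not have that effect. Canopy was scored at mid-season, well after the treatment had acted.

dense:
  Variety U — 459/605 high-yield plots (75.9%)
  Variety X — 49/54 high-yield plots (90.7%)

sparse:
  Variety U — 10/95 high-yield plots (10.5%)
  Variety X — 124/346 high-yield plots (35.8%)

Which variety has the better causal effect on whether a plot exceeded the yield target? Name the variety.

Mid-season canopy is recorded after the variety and is itself shifted by it — it sits on the causal path from variety to outcome. Conditioning on a mediator would strip out part of the effect we want; the pooled comparison gives the total causal effect.
Pooled: Variety U 67.0% vs Variety X 43.2%; Variety U is higher overall.

Variety U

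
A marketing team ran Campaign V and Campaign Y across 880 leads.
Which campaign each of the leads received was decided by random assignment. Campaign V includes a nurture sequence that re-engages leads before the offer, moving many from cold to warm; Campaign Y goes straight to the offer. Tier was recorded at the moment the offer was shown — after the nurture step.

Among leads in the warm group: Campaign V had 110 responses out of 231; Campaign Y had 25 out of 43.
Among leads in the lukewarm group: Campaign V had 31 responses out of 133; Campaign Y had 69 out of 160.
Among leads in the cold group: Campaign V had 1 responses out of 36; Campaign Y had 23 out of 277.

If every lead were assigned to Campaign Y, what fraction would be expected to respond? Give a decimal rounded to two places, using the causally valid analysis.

0.24

Campaign Y is higher inside every engagement tier stratum but Campaign V is higher in aggregate. Whether to stratify depends on how engagement tier relates to the campaign.
Stratifying would compare campaigns among leads the campaigns themselves sorted into engagement tier groups — a form of selection on an intermediate. The unconditioned pooled rates give the total causal effect.
So P(outcome | do(Campaign Y)) is just the pooled rate for Campaign Y: 117/480 = 0.244.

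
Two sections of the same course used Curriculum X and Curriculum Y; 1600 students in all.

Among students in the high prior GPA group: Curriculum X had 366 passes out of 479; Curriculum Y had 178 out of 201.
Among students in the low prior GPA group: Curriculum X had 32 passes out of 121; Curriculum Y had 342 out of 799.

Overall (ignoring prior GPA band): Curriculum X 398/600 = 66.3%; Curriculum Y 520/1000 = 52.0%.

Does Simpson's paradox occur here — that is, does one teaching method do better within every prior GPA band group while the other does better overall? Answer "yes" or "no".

yes

Within each prior GPA band level (high prior GPA 76.4% vs 88.6%; low prior GPA 26.4% vs 42.8%), Curriculum Y has the higher rate every time. Pooled: 66.3% vs 52.0% — Curriculum X has the higher rate overall. The two comparisons disagree.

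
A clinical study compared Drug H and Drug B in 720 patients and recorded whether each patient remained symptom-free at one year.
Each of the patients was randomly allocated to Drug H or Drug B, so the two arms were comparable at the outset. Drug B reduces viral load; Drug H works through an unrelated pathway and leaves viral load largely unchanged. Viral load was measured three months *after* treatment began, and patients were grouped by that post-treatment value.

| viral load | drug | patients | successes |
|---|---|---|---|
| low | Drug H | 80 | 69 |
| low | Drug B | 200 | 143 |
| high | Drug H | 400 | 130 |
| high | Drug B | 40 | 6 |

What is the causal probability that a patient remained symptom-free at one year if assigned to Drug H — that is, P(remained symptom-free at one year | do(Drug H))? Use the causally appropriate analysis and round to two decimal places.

Because the drug influences viral load, viral load is a post-treatment mediator, not a confounder. Stratifying on it would bias the estimate; the causal effect is the crude pooled difference.
So P(outcome | do(Drug H)) is just the pooled rate for Drug H: 199/480 = 0.415.

0.41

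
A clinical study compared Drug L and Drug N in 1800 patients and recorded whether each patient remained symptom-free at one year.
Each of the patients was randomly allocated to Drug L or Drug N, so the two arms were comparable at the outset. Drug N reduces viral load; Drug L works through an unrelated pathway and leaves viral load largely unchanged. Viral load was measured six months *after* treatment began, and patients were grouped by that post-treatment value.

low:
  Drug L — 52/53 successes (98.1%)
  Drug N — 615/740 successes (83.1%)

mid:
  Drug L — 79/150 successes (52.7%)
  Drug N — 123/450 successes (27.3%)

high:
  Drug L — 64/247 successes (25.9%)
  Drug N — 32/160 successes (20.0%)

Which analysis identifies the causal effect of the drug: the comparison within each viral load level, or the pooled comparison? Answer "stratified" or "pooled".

Within every viral load level Drug L has the higher rate, yet pooled Drug N does — Simpson's reversal.
Because the drug influences viral load, viral load is a post-treatment mediator, not a confounder. Stratifying on it would bias the estimate; the causal effect is the crude pooled difference.
Pooled: Drug L 43.3% vs Drug N 57.0%; Drug N is higher overall.

pooled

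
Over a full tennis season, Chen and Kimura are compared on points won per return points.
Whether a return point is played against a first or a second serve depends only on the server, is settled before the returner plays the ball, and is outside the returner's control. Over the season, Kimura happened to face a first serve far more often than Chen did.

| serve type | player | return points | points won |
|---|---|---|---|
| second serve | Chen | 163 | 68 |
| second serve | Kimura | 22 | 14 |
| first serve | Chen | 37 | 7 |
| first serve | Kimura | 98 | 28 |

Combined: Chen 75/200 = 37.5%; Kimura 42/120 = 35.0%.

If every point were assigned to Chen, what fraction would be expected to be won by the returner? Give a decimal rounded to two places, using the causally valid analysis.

0.32

Within every serve type level Kimura has the higher rate, yet pooled Chen does — Simpson's reversal.
Nothing the player does changes serve type; the imbalance is an allocation artefact. With serve type also predicting the outcome, the pooled figure is confounded, and the within-stratum comparison is the causal one.
Standardising Chen to the population serve type mix: 0.578·68/163 + 0.422·7/37 = 0.321.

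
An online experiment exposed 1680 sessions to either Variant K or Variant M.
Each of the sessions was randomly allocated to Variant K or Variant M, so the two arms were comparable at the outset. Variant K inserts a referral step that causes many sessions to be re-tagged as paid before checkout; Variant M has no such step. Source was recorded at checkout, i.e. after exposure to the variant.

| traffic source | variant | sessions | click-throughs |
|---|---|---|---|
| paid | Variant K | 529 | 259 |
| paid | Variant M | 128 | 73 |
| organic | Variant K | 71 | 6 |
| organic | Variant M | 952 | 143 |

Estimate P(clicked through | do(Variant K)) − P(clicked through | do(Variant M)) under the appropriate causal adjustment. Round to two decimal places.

Traffic source is downstream of the variant. One should not condition on a consequence of treatment, so the overall rates are the right comparison.
The causal difference is the pooled difference: 0.442 − 0.200 = +0.242.

+0.24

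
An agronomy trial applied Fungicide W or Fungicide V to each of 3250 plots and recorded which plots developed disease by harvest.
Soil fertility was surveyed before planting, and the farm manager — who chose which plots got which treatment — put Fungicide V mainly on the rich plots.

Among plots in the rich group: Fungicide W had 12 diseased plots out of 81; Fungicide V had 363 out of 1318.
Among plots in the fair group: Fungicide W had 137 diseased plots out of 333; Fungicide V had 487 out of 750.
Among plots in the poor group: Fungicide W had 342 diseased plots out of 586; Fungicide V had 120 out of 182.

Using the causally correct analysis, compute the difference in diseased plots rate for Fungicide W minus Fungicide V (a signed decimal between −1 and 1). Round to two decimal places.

Fungicide W is lower inside every soil fertility stratum but Fungicide V is lower in aggregate. Whether to stratify depends on how soil fertility relates to the fungicide.
Soil fertility is set before the fungicide has any effect — it is not caused by the fungicide — and it independently drives the outcome. That makes it a confounder, so the causal comparison is within soil fertility levels.
Adjusting over the population distribution of soil fertility: 0.430·(0.148−0.275) + 0.333·(0.411−0.649) + 0.236·(0.584−0.659) = -0.152.

-0.15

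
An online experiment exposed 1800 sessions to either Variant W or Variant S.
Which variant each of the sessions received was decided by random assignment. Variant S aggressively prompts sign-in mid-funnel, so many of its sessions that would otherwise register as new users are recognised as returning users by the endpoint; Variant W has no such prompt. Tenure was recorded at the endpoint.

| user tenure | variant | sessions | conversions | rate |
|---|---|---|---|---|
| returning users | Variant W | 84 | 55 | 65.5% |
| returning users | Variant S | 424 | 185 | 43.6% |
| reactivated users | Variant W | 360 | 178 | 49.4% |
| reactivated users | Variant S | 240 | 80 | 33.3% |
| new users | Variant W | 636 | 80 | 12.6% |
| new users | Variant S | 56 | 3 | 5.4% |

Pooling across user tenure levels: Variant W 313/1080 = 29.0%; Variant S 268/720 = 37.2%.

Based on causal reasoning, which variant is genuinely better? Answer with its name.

The distribution of user tenure is itself part of what the variant does — it is an intermediate outcome. Holding it fixed would remove that part of the effect; the total effect is the pooled difference.
Pooled: Variant W 29.0% vs Variant S 37.2%; Variant S is higher overall.

Variant S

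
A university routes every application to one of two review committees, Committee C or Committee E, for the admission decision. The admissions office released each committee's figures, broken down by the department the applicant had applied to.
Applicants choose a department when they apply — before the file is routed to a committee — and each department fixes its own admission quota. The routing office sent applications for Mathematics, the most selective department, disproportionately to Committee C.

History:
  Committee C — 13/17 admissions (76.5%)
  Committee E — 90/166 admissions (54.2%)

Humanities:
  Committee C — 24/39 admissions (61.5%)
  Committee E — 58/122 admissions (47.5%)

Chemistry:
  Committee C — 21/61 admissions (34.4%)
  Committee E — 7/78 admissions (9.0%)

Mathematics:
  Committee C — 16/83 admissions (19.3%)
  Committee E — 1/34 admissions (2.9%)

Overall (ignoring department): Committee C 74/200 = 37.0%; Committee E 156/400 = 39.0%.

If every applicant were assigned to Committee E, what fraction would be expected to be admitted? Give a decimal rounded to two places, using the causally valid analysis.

0.32

Committee C is higher inside every department stratum but Committee E is higher in aggregate. Whether to stratify depends on how department relates to the review committee.
Nothing the review committee does changes department; the imbalance is an allocation artefact. With department also predicting the outcome, the pooled figure is confounded, and the within-stratum comparison is the causal one.
Standardising Committee E to the population department mix: 0.305·90/166 + 0.268·58/122 + 0.232·7/78 + 0.195·1/34 = 0.319.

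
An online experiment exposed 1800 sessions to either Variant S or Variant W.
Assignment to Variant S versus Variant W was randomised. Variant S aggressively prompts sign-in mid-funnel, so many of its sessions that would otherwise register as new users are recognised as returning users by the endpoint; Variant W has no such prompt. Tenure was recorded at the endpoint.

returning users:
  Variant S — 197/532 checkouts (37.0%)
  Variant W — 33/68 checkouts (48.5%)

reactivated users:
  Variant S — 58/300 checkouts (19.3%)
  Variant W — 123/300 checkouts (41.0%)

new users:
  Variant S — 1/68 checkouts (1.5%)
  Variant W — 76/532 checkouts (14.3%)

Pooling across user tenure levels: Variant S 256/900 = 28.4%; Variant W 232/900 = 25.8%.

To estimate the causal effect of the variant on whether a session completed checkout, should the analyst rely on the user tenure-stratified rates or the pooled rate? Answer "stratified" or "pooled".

pooled

Variant W is higher inside every user tenure stratum but Variant S is higher in aggregate. Whether to stratify depends on how user tenure relates to the variant.
Because the variant influences user tenure, user tenure is a post-treatment mediator, not a confounder. Stratifying on it would bias the estimate; the causal effect is the crude pooled difference.
Pooled: Variant S 28.4% vs Variant W 25.8%; Variant S is higher overall.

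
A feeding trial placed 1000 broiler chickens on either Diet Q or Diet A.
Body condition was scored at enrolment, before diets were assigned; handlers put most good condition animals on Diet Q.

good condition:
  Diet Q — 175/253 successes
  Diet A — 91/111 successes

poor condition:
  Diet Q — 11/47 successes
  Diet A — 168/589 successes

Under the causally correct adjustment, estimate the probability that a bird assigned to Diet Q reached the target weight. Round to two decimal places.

0.40

The stratified and pooled comparisons disagree (Diet A wins within each starting body condition; Diet Q wins overall), so the answer turns on the causal role of starting body condition.
The imbalance in starting body condition arose from how broiler chickens were allocated, not from anything the diet did; and starting body condition independently affects the outcome. The pooled gap is confounded — condition on starting body condition.
Standardising Diet Q to the population starting body condition mix: 0.364·175/253 + 0.636·11/47 = 0.401.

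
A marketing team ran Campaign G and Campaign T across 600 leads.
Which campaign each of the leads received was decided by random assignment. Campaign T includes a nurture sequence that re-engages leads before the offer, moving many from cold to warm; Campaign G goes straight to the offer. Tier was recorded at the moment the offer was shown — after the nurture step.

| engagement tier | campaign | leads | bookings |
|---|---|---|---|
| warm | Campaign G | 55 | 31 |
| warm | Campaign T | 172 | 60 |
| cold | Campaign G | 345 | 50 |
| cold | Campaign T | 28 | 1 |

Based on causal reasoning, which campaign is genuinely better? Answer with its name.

Campaign T

The engagement tier-specific comparison favours Campaign G throughout, but the pooled figures favour Campaign T. The question is whether to condition on engagement tier.
Engagement tier is recorded after the campaign and is itself shifted by it — it sits on the causal path from campaign to outcome. Conditioning on a mediator would strip out part of the effect we want; the pooled comparison gives the total causal effect.
Pooled: Campaign G 20.2% vs Campaign T 30.5%; Campaign T is higher overall.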